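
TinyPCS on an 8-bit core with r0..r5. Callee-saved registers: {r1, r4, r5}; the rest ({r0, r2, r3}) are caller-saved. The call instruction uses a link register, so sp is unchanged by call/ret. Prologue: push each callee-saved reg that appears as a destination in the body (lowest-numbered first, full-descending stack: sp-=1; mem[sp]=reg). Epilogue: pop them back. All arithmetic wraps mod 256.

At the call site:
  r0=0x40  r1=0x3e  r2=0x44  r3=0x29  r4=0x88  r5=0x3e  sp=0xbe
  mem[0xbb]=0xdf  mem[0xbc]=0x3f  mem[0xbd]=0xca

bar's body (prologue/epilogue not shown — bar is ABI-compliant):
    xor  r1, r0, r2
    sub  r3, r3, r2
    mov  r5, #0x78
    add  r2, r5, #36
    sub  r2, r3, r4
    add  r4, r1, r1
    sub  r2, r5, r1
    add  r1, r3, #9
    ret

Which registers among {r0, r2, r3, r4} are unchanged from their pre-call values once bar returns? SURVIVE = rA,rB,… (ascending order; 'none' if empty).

SURVIVE = r0,r4

prologue: push r1 -> mem[0xbd]=0x3e, sp=0xbd
prologue: push r4 -> mem[0xbc]=0x88, sp=0xbc
prologue: push r5 -> mem[0xbb]=0x3e, sp=0xbb
body[0] xor  r1, r0, r2 -> r1=0x04
body[1] sub  r3, r3, r2 -> r3=0xe5
body[2] mov  r5, #0x78 -> r5=0x78
body[3] add  r2, r5, #36 -> r2=0x9c
body[4] sub  r2, r3, r4 -> r2=0x5d
body[5] add  r4, r1, r1 -> r4=0x08
body[6] sub  r2, r5, r1 -> r2=0x74
body[7] add  r1, r3, #9 -> r1=0xee
epilogue: pop r5=0x3e, sp=0xbc
epilogue: pop r4=0x88, sp=0xbd
epilogue: pop r1=0x3e, sp=0xbe
r0: caller-saved, written=False
r2: caller-saved, written=True
r3: caller-saved, written=True
r4: callee-saved, written=True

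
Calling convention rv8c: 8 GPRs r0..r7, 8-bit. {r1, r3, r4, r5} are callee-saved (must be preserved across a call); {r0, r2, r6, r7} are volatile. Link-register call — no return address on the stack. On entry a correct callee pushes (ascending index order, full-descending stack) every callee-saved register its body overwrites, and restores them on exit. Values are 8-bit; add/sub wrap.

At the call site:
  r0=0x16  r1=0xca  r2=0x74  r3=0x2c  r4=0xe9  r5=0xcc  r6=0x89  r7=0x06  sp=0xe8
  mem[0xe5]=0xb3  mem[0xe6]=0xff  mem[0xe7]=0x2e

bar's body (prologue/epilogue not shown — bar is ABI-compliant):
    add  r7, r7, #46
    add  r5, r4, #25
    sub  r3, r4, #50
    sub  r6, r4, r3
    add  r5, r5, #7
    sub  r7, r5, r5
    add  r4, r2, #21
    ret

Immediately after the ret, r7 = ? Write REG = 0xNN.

REG = 0x00

prologue: push r3 → mem[0xe7]=0x2c, sp=0xe7
prologue: push r4 → mem[0xe6]=0xe9, sp=0xe6
prologue: push r5 → mem[0xe5]=0xcc, sp=0xe5
body[0] add  r7, r7, #46 → r7=0x34
body[1] add  r5, r4, #25 → r5=0x02
body[2] sub  r3, r4, #50 → r3=0xb7
body[3] sub  r6, r4, r3 → r6=0x32
body[4] add  r5, r5, #7 → r5=0x09
body[5] sub  r7, r5, r5 → r7=0x00
body[6] add  r4, r2, #21 → r4=0x89
epilogue: pop r5=0xcc, sp=0xe6
epilogue: pop r4=0xe9, sp=0xe7
epilogue: pop r3=0x2c, sp=0xe8
r7 is caller-saved → body value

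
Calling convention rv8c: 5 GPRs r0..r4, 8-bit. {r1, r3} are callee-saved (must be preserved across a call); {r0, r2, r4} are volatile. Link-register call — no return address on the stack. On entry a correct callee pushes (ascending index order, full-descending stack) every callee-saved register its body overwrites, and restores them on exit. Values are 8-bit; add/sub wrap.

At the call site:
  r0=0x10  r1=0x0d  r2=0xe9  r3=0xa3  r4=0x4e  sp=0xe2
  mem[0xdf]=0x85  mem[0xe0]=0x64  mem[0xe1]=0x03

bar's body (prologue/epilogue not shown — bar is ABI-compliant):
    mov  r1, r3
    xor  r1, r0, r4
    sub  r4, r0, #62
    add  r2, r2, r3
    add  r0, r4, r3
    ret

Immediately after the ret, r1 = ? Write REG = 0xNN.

prologue: push r1 -> mem[0xe1]=0x0d, sp=0xe1
body[0] mov  r1, r3 -> r1=0xa3
body[1] xor  r1, r0, r4 -> r1=0x5e
body[2] sub  r4, r0, #62 -> r4=0xd2
body[3] add  r2, r2, r3 -> r2=0x8c
body[4] add  r0, r4, r3 -> r0=0x75
epilogue: pop r1=0x0d, sp=0xe2
r1 is callee-saved -> restored

REG = 0x0d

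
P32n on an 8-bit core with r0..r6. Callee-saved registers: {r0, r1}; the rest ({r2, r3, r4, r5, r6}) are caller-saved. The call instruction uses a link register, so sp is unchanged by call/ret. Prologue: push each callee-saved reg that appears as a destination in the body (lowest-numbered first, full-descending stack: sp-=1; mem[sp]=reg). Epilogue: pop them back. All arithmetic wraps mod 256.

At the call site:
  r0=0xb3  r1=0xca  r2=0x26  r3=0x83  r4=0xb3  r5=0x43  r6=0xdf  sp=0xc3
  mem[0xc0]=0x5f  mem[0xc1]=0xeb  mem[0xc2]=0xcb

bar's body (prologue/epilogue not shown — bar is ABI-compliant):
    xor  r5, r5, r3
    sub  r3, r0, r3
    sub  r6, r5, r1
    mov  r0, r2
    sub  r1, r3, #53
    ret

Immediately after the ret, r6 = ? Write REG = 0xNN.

REG = 0xf6

prologue: push r0 → mem[0xc2]=0xb3, sp=0xc2
prologue: push r1 → mem[0xc1]=0xca, sp=0xc1
body[0] xor  r5, r5, r3 → r5=0xc0
body[1] sub  r3, r0, r3 → r3=0x30
body[2] sub  r6, r5, r1 → r6=0xf6
body[3] mov  r0, r2 → r0=0x26
body[4] sub  r1, r3, #53 → r1=0xfb
epilogue: pop r1=0xca, sp=0xc2
epilogue: pop r0=0xb3, sp=0xc3
r6 is caller-saved → body value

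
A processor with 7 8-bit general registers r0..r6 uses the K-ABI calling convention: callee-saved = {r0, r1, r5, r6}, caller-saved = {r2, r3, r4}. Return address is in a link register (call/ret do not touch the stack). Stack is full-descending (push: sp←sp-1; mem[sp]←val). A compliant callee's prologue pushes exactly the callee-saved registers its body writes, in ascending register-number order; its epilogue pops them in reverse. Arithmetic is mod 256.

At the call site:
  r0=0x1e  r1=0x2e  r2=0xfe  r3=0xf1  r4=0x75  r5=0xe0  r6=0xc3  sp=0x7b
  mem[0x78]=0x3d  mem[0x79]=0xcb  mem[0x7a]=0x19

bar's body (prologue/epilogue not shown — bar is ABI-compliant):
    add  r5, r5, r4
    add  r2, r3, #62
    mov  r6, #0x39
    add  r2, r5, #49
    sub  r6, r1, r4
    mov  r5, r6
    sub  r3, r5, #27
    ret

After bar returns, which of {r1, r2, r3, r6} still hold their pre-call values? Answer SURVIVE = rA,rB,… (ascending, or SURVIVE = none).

prologue: push r5 -> mem[0x7a]=0xe0, sp=0x7a
prologue: push r6 -> mem[0x79]=0xc3, sp=0x79
body[0] add  r5, r5, r4 -> r5=0x55
body[1] add  r2, r3, #62 -> r2=0x2f
body[2] mov  r6, #0x39 -> r6=0x39
body[3] add  r2, r5, #49 -> r2=0x86
body[4] sub  r6, r1, r4 -> r6=0xb9
body[5] mov  r5, r6 -> r5=0xb9
body[6] sub  r3, r5, #27 -> r3=0x9e
epilogue: pop r6=0xc3, sp=0x7a
epilogue: pop r5=0xe0, sp=0x7b
r1: callee-saved, written=False
r2: caller-saved, written=True
r3: caller-saved, written=True
r6: callee-saved, written=True

SURVIVE = r1,r6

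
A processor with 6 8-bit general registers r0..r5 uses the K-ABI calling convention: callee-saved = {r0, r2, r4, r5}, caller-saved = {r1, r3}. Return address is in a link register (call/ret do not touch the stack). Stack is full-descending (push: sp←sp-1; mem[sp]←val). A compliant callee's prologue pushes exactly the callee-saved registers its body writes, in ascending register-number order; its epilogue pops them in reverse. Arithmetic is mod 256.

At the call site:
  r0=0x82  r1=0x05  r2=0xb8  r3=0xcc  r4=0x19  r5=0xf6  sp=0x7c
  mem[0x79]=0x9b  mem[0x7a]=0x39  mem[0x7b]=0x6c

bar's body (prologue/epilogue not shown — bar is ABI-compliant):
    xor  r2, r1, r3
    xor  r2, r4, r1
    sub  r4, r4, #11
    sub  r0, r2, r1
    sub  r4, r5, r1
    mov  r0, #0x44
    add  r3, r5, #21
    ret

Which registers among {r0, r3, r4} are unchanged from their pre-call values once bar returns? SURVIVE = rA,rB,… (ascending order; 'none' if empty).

SURVIVE = r0,r4

prologue: push r0 → mem[0x7b]=0x82, sp=0x7b
prologue: push r2 → mem[0x7a]=0xb8, sp=0x7a
prologue: push r4 → mem[0x79]=0x19, sp=0x79
body[0] xor  r2, r1, r3 → r2=0xc9
body[1] xor  r2, r4, r1 → r2=0x1c
body[2] sub  r4, r4, #11 → r4=0x0e
body[3] sub  r0, r2, r1 → r0=0x17
body[4] sub  r4, r5, r1 → r4=0xf1
body[5] mov  r0, #0x44 → r0=0x44
body[6] add  r3, r5, #21 → r3=0x0b
epilogue: pop r4=0x19, sp=0x7a
epilogue: pop r2=0xb8, sp=0x7b
epilogue: pop r0=0x82, sp=0x7c
r0: callee-saved, written=True
r3: caller-saved, written=True
r4: callee-saved, written=True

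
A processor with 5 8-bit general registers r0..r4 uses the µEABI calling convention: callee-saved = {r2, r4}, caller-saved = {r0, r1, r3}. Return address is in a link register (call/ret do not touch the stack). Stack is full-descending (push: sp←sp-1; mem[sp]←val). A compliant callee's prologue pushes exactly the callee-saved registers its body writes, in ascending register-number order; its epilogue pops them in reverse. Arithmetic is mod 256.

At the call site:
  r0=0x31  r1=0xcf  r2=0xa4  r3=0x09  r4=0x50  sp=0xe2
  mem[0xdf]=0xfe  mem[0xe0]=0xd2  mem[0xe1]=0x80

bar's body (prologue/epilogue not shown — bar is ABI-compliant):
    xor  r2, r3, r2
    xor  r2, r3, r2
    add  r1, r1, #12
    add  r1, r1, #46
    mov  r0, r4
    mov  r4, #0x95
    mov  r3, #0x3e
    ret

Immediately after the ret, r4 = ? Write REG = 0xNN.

REG = 0x50

prologue: push r2 -> mem[0xe1]=0xa4, sp=0xe1
prologue: push r4 -> mem[0xe0]=0x50, sp=0xe0
body[0] xor  r2, r3, r2 -> r2=0xad
body[1] xor  r2, r3, r2 -> r2=0xa4
body[2] add  r1, r1, #12 -> r1=0xdb
body[3] add  r1, r1, #46 -> r1=0x09
body[4] mov  r0, r4 -> r0=0x50
body[5] mov  r4, #0x95 -> r4=0x95
body[6] mov  r3, #0x3e -> r3=0x3e
epilogue: pop r4=0x50, sp=0xe1
epilogue: pop r2=0xa4, sp=0xe2
r4 is callee-saved -> restored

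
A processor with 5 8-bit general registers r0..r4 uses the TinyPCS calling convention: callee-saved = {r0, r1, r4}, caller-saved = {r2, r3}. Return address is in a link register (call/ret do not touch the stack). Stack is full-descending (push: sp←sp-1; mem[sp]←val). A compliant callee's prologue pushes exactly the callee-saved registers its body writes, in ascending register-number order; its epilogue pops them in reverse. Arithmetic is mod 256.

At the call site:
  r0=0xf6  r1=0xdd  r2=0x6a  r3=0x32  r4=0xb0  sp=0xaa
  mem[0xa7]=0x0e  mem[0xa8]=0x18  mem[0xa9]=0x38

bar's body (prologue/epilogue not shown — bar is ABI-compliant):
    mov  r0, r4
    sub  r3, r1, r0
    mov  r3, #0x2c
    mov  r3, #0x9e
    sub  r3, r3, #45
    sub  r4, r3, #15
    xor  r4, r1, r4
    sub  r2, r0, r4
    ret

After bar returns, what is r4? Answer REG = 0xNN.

prologue: push r0 -> mem[0xa9]=0xf6, sp=0xa9
prologue: push r4 -> mem[0xa8]=0xb0, sp=0xa8
body[0] mov  r0, r4 -> r0=0xb0
body[1] sub  r3, r1, r0 -> r3=0x2d
body[2] mov  r3, #0x2c -> r3=0x2c
body[3] mov  r3, #0x9e -> r3=0x9e
body[4] sub  r3, r3, #45 -> r3=0x71
body[5] sub  r4, r3, #15 -> r4=0x62
body[6] xor  r4, r1, r4 -> r4=0xbf
body[7] sub  r2, r0, r4 -> r2=0xf1
epilogue: pop r4=0xb0, sp=0xa9
epilogue: pop r0=0xf6, sp=0xaa
r4 is callee-saved -> restored

REG = 0xb0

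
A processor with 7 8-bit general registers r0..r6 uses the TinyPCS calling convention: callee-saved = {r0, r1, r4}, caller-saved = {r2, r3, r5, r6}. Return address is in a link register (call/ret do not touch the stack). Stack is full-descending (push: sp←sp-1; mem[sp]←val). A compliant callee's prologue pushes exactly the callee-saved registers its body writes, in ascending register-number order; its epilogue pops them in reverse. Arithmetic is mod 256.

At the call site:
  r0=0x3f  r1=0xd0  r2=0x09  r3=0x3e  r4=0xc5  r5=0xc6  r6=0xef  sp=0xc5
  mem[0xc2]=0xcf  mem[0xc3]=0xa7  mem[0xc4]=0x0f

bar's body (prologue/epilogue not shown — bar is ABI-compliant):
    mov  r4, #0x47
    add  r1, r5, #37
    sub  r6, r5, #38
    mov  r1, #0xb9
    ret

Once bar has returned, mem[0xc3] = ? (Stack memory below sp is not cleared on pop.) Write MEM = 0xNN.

prologue: push r1 → mem[0xc4]=0xd0, sp=0xc4
prologue: push r4 → mem[0xc3]=0xc5, sp=0xc3
body[0] mov  r4, #0x47 → r4=0x47
body[1] add  r1, r5, #37 → r1=0xeb
body[2] sub  r6, r5, #38 → r6=0xa0
body[3] mov  r1, #0xb9 → r1=0xb9
epilogue: pop r4=0xc5, sp=0xc4
epilogue: pop r1=0xd0, sp=0xc5
prologue pushed ['r1', 'r4'] at ['0xc4', '0xc3']

MEM = 0xc5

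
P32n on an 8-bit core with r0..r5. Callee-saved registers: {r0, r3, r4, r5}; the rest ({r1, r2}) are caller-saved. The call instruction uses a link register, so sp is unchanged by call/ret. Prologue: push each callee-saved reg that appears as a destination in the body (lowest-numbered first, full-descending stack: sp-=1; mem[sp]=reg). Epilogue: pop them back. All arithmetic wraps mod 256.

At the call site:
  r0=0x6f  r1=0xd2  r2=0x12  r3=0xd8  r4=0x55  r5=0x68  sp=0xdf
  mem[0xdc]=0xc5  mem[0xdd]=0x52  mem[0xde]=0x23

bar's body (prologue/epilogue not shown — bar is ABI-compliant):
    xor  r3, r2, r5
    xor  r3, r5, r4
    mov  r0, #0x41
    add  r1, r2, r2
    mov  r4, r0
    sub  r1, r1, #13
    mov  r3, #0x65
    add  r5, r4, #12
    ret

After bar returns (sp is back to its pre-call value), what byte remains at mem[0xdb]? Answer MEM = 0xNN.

prologue: push r0 → mem[0xde]=0x6f, sp=0xde
prologue: push r3 → mem[0xdd]=0xd8, sp=0xdd
prologue: push r4 → mem[0xdc]=0x55, sp=0xdc
prologue: push r5 → mem[0xdb]=0x68, sp=0xdb
body[0] xor  r3, r2, r5 → r3=0x7a
body[1] xor  r3, r5, r4 → r3=0x3d
body[2] mov  r0, #0x41 → r0=0x41
body[3] add  r1, r2, r2 → r1=0x24
body[4] mov  r4, r0 → r4=0x41
body[5] sub  r1, r1, #13 → r1=0x17
body[6] mov  r3, #0x65 → r3=0x65
body[7] add  r5, r4, #12 → r5=0x4d
epilogue: pop r5=0x68, sp=0xdc
epilogue: pop r4=0x55, sp=0xdd
epilogue: pop r3=0xd8, sp=0xde
epilogue: pop r0=0x6f, sp=0xdf
prologue pushed ['r0', 'r3', 'r4', 'r5'] at ['0xde', '0xdd', '0xdc', '0xdb']

MEM = 0x68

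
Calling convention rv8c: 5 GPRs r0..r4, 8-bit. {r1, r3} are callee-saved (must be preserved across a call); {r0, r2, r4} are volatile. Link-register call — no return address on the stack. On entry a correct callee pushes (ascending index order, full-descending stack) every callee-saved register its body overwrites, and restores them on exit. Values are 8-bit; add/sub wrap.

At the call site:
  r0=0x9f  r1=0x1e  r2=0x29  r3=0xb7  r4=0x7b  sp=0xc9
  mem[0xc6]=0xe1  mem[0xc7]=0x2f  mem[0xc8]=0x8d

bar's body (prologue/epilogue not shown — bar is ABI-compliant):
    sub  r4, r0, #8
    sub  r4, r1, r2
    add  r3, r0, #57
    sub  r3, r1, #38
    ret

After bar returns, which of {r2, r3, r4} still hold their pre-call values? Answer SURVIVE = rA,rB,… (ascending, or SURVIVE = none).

SURVIVE = r2,r3

prologue: push r3 -> mem[0xc8]=0xb7, sp=0xc8
body[0] sub  r4, r0, #8 -> r4=0x97
body[1] sub  r4, r1, r2 -> r4=0xf5
body[2] add  r3, r0, #57 -> r3=0xd8
body[3] sub  r3, r1, #38 -> r3=0xf8
epilogue: pop r3=0xb7, sp=0xc9
r2: caller-saved, written=False
r3: callee-saved, written=True
r4: caller-saved, written=True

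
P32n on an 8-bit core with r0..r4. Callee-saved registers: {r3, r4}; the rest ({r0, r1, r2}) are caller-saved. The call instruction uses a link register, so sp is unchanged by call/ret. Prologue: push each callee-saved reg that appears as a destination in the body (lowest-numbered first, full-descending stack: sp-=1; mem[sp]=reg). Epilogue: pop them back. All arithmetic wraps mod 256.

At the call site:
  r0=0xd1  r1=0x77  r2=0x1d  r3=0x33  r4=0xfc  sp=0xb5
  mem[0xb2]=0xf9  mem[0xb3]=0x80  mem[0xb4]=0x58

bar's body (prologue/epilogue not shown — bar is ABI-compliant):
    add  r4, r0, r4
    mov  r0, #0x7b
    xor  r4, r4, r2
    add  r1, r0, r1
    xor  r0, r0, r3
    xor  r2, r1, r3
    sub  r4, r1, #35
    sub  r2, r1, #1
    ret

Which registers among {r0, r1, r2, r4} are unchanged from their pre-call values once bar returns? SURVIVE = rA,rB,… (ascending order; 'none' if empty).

SURVIVE = r4

prologue: push r4 → mem[0xb4]=0xfc, sp=0xb4
body[0] add  r4, r0, r4 → r4=0xcd
body[1] mov  r0, #0x7b → r0=0x7b
body[2] xor  r4, r4, r2 → r4=0xd0
body[3] add  r1, r0, r1 → r1=0xf2
body[4] xor  r0, r0, r3 → r0=0x48
body[5] xor  r2, r1, r3 → r2=0xc1
body[6] sub  r4, r1, #35 → r4=0xcf
body[7] sub  r2, r1, #1 → r2=0xf1
epilogue: pop r4=0xfc, sp=0xb5
r0: caller-saved, written=True
r1: caller-saved, written=True
r2: caller-saved, written=True
r4: callee-saved, written=True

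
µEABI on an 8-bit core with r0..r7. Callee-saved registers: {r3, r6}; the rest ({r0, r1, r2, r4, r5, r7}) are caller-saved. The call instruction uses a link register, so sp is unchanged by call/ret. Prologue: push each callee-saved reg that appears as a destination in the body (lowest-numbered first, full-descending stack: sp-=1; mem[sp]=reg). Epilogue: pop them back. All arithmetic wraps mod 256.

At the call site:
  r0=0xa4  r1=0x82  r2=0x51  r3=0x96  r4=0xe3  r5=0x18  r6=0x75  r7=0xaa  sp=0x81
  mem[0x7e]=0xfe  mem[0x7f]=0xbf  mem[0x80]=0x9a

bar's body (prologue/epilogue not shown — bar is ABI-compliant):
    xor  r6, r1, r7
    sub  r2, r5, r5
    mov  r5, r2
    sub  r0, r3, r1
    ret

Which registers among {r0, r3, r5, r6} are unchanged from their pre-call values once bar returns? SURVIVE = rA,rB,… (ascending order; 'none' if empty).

prologue: push r6 -> mem[0x80]=0x75, sp=0x80
body[0] xor  r6, r1, r7 -> r6=0x28
body[1] sub  r2, r5, r5 -> r2=0x00
body[2] mov  r5, r2 -> r5=0x00
body[3] sub  r0, r3, r1 -> r0=0x14
epilogue: pop r6=0x75, sp=0x81
r0: caller-saved, written=True
r3: callee-saved, written=False
r5: caller-saved, written=True
r6: callee-saved, written=True

SURVIVE = r3,r6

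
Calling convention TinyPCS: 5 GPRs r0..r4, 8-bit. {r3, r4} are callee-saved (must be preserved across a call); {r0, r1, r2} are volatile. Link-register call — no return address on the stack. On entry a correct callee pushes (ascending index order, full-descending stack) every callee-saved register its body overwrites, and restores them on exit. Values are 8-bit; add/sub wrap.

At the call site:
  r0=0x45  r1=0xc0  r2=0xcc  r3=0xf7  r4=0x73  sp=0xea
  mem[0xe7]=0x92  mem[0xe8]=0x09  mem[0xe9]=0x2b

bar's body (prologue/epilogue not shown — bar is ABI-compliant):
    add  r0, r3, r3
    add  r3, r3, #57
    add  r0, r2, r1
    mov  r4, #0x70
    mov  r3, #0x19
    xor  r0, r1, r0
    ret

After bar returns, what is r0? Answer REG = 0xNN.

prologue: push r3 → mem[0xe9]=0xf7, sp=0xe9
prologue: push r4 → mem[0xe8]=0x73, sp=0xe8
body[0] add  r0, r3, r3 → r0=0xee
body[1] add  r3, r3, #57 → r3=0x30
body[2] add  r0, r2, r1 → r0=0x8c
body[3] mov  r4, #0x70 → r4=0x70
body[4] mov  r3, #0x19 → r3=0x19
body[5] xor  r0, r1, r0 → r0=0x4c
epilogue: pop r4=0x73, sp=0xe9
epilogue: pop r3=0xf7, sp=0xea
r0 is caller-saved → body value

REG = 0x4c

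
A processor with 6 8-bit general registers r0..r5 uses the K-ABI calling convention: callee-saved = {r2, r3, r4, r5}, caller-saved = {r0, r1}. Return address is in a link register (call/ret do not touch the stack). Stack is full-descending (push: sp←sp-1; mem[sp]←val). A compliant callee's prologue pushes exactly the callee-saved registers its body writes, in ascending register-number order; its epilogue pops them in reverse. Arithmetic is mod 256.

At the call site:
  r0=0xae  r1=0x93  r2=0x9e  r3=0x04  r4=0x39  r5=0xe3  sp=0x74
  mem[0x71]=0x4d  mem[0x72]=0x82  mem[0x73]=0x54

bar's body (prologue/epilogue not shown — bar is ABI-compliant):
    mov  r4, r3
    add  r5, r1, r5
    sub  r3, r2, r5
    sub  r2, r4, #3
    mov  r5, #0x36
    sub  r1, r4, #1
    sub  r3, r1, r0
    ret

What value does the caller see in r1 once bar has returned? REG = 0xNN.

REG = 0x03

prologue: push r2 → mem[0x73]=0x9e, sp=0x73
prologue: push r3 → mem[0x72]=0x04, sp=0x72
prologue: push r4 → mem[0x71]=0x39, sp=0x71
prologue: push r5 → mem[0x70]=0xe3, sp=0x70
body[0] mov  r4, r3 → r4=0x04
body[1] add  r5, r1, r5 → r5=0x76
body[2] sub  r3, r2, r5 → r3=0x28
body[3] sub  r2, r4, #3 → r2=0x01
body[4] mov  r5, #0x36 → r5=0x36
body[5] sub  r1, r4, #1 → r1=0x03
body[6] sub  r3, r1, r0 → r3=0x55
epilogue: pop r5=0xe3, sp=0x71
epilogue: pop r4=0x39, sp=0x72
epilogue: pop r3=0x04, sp=0x73
epilogue: pop r2=0x9e, sp=0x74
r1 is caller-saved → body value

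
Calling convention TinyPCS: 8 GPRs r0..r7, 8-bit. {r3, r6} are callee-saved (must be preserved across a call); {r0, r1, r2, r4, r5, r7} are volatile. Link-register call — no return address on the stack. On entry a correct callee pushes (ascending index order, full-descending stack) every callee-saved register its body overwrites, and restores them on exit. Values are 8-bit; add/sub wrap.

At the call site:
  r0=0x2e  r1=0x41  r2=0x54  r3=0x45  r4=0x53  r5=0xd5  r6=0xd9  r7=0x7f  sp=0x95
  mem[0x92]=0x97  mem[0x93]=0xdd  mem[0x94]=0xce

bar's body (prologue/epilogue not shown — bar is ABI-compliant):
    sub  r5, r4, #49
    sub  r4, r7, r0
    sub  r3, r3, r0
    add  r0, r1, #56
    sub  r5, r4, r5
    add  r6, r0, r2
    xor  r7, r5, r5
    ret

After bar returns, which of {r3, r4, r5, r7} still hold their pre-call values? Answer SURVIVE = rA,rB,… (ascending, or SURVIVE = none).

SURVIVE = r3

prologue: push r3 → mem[0x94]=0x45, sp=0x94
prologue: push r6 → mem[0x93]=0xd9, sp=0x93
body[0] sub  r5, r4, #49 → r5=0x22
body[1] sub  r4, r7, r0 → r4=0x51
body[2] sub  r3, r3, r0 → r3=0x17
body[3] add  r0, r1, #56 → r0=0x79
body[4] sub  r5, r4, r5 → r5=0x2f
body[5] add  r6, r0, r2 → r6=0xcd
body[6] xor  r7, r5, r5 → r7=0x00
epilogue: pop r6=0xd9, sp=0x94
epilogue: pop r3=0x45, sp=0x95
r3: callee-saved, written=True
r4: caller-saved, written=True
r5: caller-saved, written=True
r7: caller-saved, written=True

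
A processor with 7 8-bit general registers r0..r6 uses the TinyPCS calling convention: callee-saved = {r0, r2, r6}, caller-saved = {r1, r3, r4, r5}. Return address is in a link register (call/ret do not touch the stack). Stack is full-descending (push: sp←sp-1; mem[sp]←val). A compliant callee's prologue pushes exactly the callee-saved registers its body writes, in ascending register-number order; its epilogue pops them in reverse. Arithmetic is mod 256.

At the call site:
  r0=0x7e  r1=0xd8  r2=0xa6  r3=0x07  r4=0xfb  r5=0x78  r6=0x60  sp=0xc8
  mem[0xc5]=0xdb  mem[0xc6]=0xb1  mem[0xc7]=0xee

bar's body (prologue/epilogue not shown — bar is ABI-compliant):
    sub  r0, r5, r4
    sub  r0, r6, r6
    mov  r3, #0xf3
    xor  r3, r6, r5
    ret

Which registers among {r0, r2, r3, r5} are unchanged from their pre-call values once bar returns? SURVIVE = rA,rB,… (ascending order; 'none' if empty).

SURVIVE = r0,r2,r5

prologue: push r0 → mem[0xc7]=0x7e, sp=0xc7
body[0] sub  r0, r5, r4 → r0=0x7d
body[1] sub  r0, r6, r6 → r0=0x00
body[2] mov  r3, #0xf3 → r3=0xf3
body[3] xor  r3, r6, r5 → r3=0x18
epilogue: pop r0=0x7e, sp=0xc8
r0: callee-saved, written=True
r2: callee-saved, written=False
r3: caller-saved, written=True
r5: caller-saved, written=False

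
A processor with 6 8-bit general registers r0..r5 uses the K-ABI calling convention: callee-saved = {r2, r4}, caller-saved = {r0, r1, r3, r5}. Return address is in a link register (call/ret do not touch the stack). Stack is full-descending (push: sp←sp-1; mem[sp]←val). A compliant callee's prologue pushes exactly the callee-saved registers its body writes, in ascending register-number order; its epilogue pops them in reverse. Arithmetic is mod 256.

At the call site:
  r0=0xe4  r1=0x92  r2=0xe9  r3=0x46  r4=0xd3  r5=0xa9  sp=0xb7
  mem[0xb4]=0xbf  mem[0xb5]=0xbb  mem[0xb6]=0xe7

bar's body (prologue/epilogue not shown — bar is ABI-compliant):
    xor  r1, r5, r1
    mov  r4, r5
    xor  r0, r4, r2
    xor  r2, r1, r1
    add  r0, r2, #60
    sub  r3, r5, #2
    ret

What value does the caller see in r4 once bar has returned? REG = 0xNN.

prologue: push r2 → mem[0xb6]=0xe9, sp=0xb6
prologue: push r4 → mem[0xb5]=0xd3, sp=0xb5
body[0] xor  r1, r5, r1 → r1=0x3b
body[1] mov  r4, r5 → r4=0xa9
body[2] xor  r0, r4, r2 → r0=0x40
body[3] xor  r2, r1, r1 → r2=0x00
body[4] add  r0, r2, #60 → r0=0x3c
body[5] sub  r3, r5, #2 → r3=0xa7
epilogue: pop r4=0xd3, sp=0xb6
epilogue: pop r2=0xe9, sp=0xb7
r4 is callee-saved → restored

REG = 0xd3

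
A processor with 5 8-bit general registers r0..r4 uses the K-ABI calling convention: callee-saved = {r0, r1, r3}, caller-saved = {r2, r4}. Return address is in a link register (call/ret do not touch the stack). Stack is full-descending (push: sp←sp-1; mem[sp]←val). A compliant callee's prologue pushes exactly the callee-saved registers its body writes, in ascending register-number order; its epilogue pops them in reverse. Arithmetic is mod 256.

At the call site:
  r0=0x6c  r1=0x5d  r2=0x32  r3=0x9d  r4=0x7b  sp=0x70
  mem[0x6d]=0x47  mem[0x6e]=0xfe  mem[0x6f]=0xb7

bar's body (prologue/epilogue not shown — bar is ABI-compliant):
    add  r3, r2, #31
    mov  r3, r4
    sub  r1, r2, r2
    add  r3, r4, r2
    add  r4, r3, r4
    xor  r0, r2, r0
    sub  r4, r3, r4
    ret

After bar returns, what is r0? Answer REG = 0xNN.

REG = 0x6c

prologue: push r0 → mem[0x6f]=0x6c, sp=0x6f
prologue: push r1 → mem[0x6e]=0x5d, sp=0x6e
prologue: push r3 → mem[0x6d]=0x9d, sp=0x6d
body[0] add  r3, r2, #31 → r3=0x51
body[1] mov  r3, r4 → r3=0x7b
body[2] sub  r1, r2, r2 → r1=0x00
body[3] add  r3, r4, r2 → r3=0xad
body[4] add  r4, r3, r4 → r4=0x28
body[5] xor  r0, r2, r0 → r0=0x5e
body[6] sub  r4, r3, r4 → r4=0x85
epilogue: pop r3=0x9d, sp=0x6e
epilogue: pop r1=0x5d, sp=0x6f
epilogue: pop r0=0x6c, sp=0x70
r0 is callee-saved → restored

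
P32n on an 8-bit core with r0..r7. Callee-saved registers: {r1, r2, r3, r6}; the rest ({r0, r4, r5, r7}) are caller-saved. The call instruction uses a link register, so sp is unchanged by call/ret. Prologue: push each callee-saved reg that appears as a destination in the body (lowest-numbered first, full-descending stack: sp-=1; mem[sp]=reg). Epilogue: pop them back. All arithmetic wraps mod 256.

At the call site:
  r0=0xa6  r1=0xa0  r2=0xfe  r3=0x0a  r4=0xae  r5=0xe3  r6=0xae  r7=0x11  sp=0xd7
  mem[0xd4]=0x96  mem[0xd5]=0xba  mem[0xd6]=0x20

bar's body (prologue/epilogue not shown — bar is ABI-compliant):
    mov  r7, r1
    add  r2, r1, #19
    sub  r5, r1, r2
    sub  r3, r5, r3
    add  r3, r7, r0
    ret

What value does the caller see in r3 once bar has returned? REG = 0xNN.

REG = 0x0a

prologue: push r2 -> mem[0xd6]=0xfe, sp=0xd6
prologue: push r3 -> mem[0xd5]=0x0a, sp=0xd5
body[0] mov  r7, r1 -> r7=0xa0
body[1] add  r2, r1, #19 -> r2=0xb3
body[2] sub  r5, r1, r2 -> r5=0xed
body[3] sub  r3, r5, r3 -> r3=0xe3
body[4] add  r3, r7, r0 -> r3=0x46
epilogue: pop r3=0x0a, sp=0xd6
epilogue: pop r2=0xfe, sp=0xd7
r3 is callee-saved -> restored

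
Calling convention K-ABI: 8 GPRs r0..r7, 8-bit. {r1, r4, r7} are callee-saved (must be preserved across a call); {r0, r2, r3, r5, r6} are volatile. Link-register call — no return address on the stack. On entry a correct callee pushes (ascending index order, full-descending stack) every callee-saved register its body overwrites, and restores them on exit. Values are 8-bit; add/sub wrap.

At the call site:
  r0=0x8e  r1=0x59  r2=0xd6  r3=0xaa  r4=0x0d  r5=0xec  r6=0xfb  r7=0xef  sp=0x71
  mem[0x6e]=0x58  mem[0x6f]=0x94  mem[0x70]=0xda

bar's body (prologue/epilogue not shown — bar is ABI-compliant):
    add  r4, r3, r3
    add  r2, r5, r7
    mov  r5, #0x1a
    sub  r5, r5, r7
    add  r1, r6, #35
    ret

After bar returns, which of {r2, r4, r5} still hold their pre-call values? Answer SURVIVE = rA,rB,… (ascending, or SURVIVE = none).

SURVIVE = r4

prologue: push r1 → mem[0x70]=0x59, sp=0x70
prologue: push r4 → mem[0x6f]=0x0d, sp=0x6f
body[0] add  r4, r3, r3 → r4=0x54
body[1] add  r2, r5, r7 → r2=0xdb
body[2] mov  r5, #0x1a → r5=0x1a
body[3] sub  r5, r5, r7 → r5=0x2b
body[4] add  r1, r6, #35 → r1=0x1e
epilogue: pop r4=0x0d, sp=0x70
epilogue: pop r1=0x59, sp=0x71
r2: caller-saved, written=True
r4: callee-saved, written=True
r5: caller-saved, written=True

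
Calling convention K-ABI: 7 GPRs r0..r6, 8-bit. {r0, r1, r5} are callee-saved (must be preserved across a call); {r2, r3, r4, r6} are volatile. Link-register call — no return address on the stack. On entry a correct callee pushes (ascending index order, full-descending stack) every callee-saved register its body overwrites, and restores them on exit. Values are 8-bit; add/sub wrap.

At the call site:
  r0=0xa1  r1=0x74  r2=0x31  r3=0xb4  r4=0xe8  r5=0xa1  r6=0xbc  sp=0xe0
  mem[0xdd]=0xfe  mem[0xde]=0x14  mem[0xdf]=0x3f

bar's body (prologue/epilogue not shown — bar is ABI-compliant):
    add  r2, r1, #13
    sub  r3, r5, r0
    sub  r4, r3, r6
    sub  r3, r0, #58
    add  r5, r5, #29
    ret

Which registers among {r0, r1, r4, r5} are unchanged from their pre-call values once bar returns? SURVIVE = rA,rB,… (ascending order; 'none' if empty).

prologue: push r5 -> mem[0xdf]=0xa1, sp=0xdf
body[0] add  r2, r1, #13 -> r2=0x81
body[1] sub  r3, r5, r0 -> r3=0x00
body[2] sub  r4, r3, r6 -> r4=0x44
body[3] sub  r3, r0, #58 -> r3=0x67
body[4] add  r5, r5, #29 -> r5=0xbe
epilogue: pop r5=0xa1, sp=0xe0
r0: callee-saved, written=False
r1: callee-saved, written=False
r4: caller-saved, written=True
r5: callee-saved, written=True

SURVIVE = r0,r1,r5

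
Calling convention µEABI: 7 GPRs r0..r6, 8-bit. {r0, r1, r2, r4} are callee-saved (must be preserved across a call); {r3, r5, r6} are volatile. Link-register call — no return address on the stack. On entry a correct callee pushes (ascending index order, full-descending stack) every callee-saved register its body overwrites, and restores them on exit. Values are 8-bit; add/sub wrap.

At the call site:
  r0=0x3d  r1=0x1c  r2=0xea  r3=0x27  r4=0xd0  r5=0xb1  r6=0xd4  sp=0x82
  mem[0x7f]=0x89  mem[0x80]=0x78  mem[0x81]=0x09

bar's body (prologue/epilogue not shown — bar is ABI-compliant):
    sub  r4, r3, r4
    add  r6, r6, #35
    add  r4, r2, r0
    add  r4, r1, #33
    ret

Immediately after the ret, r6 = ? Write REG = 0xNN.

prologue: push r4 -> mem[0x81]=0xd0, sp=0x81
body[0] sub  r4, r3, r4 -> r4=0x57
body[1] add  r6, r6, #35 -> r6=0xf7
body[2] add  r4, r2, r0 -> r4=0x27
body[3] add  r4, r1, #33 -> r4=0x3d
epilogue: pop r4=0xd0, sp=0x82
r6 is caller-saved -> body value

REG = 0xf7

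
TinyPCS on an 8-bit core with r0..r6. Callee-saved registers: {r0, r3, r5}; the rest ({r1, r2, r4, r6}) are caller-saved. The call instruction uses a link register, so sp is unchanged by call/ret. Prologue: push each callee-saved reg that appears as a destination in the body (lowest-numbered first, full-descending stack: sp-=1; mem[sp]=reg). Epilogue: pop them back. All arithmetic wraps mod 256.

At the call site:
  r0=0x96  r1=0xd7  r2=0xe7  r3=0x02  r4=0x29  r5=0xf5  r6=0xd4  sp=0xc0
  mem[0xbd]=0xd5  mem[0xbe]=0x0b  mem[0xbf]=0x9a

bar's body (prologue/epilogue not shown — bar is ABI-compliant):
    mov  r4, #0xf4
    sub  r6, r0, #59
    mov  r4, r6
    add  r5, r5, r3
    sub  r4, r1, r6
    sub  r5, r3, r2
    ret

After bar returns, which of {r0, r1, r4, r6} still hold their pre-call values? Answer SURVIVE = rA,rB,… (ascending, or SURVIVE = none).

SURVIVE = r0,r1

prologue: push r5 → mem[0xbf]=0xf5, sp=0xbf
body[0] mov  r4, #0xf4 → r4=0xf4
body[1] sub  r6, r0, #59 → r6=0x5b
body[2] mov  r4, r6 → r4=0x5b
body[3] add  r5, r5, r3 → r5=0xf7
body[4] sub  r4, r1, r6 → r4=0x7c
body[5] sub  r5, r3, r2 → r5=0x1b
epilogue: pop r5=0xf5, sp=0xc0
r0: callee-saved, written=False
r1: caller-saved, written=False
r4: caller-saved, written=True
r6: caller-saved, written=True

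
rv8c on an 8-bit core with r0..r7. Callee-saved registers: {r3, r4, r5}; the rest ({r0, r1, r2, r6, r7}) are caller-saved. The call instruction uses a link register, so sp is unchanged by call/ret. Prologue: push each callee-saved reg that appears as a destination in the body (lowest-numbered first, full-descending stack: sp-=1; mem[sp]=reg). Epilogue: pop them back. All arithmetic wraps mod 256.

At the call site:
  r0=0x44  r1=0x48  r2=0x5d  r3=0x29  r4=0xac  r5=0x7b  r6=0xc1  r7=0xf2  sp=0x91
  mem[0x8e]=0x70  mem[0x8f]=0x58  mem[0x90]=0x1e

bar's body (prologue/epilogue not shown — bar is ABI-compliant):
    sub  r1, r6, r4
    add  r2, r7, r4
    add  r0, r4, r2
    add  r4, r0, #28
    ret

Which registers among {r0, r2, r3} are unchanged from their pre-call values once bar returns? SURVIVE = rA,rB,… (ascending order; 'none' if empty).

SURVIVE = r3

prologue: push r4 -> mem[0x90]=0xac, sp=0x90
body[0] sub  r1, r6, r4 -> r1=0x15
body[1] add  r2, r7, r4 -> r2=0x9e
body[2] add  r0, r4, r2 -> r0=0x4a
body[3] add  r4, r0, #28 -> r4=0x66
epilogue: pop r4=0xac, sp=0x91
r0: caller-saved, written=True
r2: caller-saved, written=True
r3: callee-saved, written=False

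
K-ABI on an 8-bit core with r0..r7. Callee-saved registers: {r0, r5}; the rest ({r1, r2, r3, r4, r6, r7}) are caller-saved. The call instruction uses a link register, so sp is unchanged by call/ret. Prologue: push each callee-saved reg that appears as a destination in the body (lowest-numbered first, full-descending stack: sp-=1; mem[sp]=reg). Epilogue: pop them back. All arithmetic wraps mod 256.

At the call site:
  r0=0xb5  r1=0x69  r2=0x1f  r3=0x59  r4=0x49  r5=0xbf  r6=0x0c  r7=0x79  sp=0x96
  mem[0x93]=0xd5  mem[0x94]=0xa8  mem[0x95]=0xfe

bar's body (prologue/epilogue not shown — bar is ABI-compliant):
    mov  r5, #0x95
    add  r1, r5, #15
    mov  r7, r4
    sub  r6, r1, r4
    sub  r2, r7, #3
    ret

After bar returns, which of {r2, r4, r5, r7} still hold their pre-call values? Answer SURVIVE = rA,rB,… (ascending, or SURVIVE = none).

SURVIVE = r4,r5

prologue: push r5 -> mem[0x95]=0xbf, sp=0x95
body[0] mov  r5, #0x95 -> r5=0x95
body[1] add  r1, r5, #15 -> r1=0xa4
body[2] mov  r7, r4 -> r7=0x49
body[3] sub  r6, r1, r4 -> r6=0x5b
body[4] sub  r2, r7, #3 -> r2=0x46
epilogue: pop r5=0xbf, sp=0x96
r2: caller-saved, written=True
r4: caller-saved, written=False
r5: callee-saved, written=True
r7: caller-saved, written=True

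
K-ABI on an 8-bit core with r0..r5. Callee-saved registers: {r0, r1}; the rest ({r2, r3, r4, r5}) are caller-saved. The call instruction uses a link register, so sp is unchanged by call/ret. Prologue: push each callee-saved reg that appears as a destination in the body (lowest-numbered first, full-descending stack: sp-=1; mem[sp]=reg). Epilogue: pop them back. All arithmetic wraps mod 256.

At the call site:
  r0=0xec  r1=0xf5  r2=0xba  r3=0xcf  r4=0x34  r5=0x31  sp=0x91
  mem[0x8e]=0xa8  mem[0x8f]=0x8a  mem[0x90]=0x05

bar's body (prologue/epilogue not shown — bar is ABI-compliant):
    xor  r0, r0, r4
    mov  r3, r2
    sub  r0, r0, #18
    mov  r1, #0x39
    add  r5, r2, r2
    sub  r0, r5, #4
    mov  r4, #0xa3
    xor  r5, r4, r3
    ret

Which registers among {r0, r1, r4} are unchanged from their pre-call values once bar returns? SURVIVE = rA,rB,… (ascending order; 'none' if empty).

prologue: push r0 → mem[0x90]=0xec, sp=0x90
prologue: push r1 → mem[0x8f]=0xf5, sp=0x8f
body[0] xor  r0, r0, r4 → r0=0xd8
body[1] mov  r3, r2 → r3=0xba
body[2] sub  r0, r0, #18 → r0=0xc6
body[3] mov  r1, #0x39 → r1=0x39
body[4] add  r5, r2, r2 → r5=0x74
body[5] sub  r0, r5, #4 → r0=0x70
body[6] mov  r4, #0xa3 → r4=0xa3
body[7] xor  r5, r4, r3 → r5=0x19
epilogue: pop r1=0xf5, sp=0x90
epilogue: pop r0=0xec, sp=0x91
r0: callee-saved, written=True
r1: callee-saved, written=True
r4: caller-saved, written=True

SURVIVE = r0,r1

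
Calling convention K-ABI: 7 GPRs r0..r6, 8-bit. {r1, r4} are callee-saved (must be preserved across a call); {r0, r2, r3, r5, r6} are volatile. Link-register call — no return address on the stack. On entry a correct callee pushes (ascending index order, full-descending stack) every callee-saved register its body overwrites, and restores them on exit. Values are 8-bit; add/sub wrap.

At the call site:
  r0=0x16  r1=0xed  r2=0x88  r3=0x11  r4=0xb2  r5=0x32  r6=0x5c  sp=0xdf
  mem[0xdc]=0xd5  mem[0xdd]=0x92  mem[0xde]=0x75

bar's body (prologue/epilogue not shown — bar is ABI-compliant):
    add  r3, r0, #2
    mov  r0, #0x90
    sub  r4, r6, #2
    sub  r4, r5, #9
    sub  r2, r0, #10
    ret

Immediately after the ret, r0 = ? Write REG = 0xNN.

REG = 0x90

prologue: push r4 → mem[0xde]=0xb2, sp=0xde
body[0] add  r3, r0, #2 → r3=0x18
body[1] mov  r0, #0x90 → r0=0x90
body[2] sub  r4, r6, #2 → r4=0x5a
body[3] sub  r4, r5, #9 → r4=0x29
body[4] sub  r2, r0, #10 → r2=0x86
epilogue: pop r4=0xb2, sp=0xdf
r0 is caller-saved → body value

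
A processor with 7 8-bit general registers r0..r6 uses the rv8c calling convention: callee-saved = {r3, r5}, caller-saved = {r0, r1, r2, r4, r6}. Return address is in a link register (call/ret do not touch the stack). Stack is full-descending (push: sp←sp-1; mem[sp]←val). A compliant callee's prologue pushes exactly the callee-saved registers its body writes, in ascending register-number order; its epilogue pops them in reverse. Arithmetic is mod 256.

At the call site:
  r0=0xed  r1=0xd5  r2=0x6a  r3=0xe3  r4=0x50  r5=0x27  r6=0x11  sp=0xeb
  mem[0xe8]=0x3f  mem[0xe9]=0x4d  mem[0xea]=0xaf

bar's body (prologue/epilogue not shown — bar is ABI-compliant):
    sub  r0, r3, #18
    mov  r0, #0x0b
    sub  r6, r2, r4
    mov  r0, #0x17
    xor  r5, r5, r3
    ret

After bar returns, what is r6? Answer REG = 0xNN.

prologue: push r5 → mem[0xea]=0x27, sp=0xea
body[0] sub  r0, r3, #18 → r0=0xd1
body[1] mov  r0, #0x0b → r0=0x0b
body[2] sub  r6, r2, r4 → r6=0x1a
body[3] mov  r0, #0x17 → r0=0x17
body[4] xor  r5, r5, r3 → r5=0xc4
epilogue: pop r5=0x27, sp=0xeb
r6 is caller-saved → body value

REG = 0x1a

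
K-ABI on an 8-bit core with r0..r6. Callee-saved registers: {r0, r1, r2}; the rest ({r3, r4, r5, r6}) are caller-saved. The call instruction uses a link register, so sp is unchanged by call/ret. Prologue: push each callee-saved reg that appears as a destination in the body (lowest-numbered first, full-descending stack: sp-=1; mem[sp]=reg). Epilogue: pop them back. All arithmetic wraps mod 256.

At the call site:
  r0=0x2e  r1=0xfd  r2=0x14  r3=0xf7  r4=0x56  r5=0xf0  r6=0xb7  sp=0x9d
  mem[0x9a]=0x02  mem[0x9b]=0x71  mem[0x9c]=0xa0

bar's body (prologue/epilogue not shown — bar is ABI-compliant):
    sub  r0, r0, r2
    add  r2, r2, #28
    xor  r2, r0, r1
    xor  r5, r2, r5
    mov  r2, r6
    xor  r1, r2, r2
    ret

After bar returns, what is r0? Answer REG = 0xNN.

REG = 0x2e

prologue: push r0 → mem[0x9c]=0x2e, sp=0x9c
prologue: push r1 → mem[0x9b]=0xfd, sp=0x9b
prologue: push r2 → mem[0x9a]=0x14, sp=0x9a
body[0] sub  r0, r0, r2 → r0=0x1a
body[1] add  r2, r2, #28 → r2=0x30
body[2] xor  r2, r0, r1 → r2=0xe7
body[3] xor  r5, r2, r5 → r5=0x17
body[4] mov  r2, r6 → r2=0xb7
body[5] xor  r1, r2, r2 → r1=0x00
epilogue: pop r2=0x14, sp=0x9b
epilogue: pop r1=0xfd, sp=0x9c
epilogue: pop r0=0x2e, sp=0x9d
r0 is callee-saved → restored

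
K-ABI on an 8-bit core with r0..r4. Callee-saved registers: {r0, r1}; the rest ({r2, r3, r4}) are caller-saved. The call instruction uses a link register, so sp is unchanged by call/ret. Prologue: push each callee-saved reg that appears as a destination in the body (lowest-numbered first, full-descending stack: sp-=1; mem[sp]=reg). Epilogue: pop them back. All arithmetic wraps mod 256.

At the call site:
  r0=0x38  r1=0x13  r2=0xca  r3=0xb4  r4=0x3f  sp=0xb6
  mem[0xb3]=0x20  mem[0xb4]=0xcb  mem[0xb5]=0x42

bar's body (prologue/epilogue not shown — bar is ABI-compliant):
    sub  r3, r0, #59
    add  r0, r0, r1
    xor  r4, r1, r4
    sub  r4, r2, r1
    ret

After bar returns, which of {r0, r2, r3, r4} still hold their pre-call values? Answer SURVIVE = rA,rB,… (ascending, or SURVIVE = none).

prologue: push r0 → mem[0xb5]=0x38, sp=0xb5
body[0] sub  r3, r0, #59 → r3=0xfd
body[1] add  r0, r0, r1 → r0=0x4b
body[2] xor  r4, r1, r4 → r4=0x2c
body[3] sub  r4, r2, r1 → r4=0xb7
epilogue: pop r0=0x38, sp=0xb6
r0: callee-saved, written=True
r2: caller-saved, written=False
r3: caller-saved, written=True
r4: caller-saved, written=True

SURVIVE = r0,r2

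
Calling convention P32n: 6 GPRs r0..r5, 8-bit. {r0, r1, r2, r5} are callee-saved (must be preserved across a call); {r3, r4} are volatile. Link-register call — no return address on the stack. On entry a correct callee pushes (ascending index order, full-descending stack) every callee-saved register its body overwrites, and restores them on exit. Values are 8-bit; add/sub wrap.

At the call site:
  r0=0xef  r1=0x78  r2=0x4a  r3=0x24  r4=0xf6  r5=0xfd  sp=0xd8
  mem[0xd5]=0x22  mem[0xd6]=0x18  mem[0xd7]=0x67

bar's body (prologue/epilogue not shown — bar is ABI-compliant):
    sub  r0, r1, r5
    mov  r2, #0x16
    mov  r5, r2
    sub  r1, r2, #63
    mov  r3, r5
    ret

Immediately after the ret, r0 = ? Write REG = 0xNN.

prologue: push r0 -> mem[0xd7]=0xef, sp=0xd7
prologue: push r1 -> mem[0xd6]=0x78, sp=0xd6
prologue: push r2 -> mem[0xd5]=0x4a, sp=0xd5
prologue: push r5 -> mem[0xd4]=0xfd, sp=0xd4
body[0] sub  r0, r1, r5 -> r0=0x7b
body[1] mov  r2, #0x16 -> r2=0x16
body[2] mov  r5, r2 -> r5=0x16
body[3] sub  r1, r2, #63 -> r1=0xd7
body[4] mov  r3, r5 -> r3=0x16
epilogue: pop r5=0xfd, sp=0xd5
epilogue: pop r2=0x4a, sp=0xd6
epilogue: pop r1=0x78, sp=0xd7
epilogue: pop r0=0xef, sp=0xd8
r0 is callee-saved -> restored

REG = 0xef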